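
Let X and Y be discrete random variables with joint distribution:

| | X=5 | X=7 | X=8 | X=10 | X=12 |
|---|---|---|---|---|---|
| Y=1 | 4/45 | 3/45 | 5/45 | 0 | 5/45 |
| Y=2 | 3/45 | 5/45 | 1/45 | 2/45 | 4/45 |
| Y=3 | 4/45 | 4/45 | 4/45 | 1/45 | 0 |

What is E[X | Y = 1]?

P(Y = 1) = 17/45.
Σ X·P over the event = 5·(4/45) + 7·(3/45) + 8·(5/45) + 12·(5/45) = 47/15.
E[X | Y = 1] = (47/15) / (17/45) = 141/17.

141/17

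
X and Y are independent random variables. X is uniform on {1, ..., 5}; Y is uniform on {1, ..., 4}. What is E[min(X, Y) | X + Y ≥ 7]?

19/6

Outcomes with X + Y ≥ 7: (3,4), (4,3), (4,4), (5,2), (5,3), (5,4), each with probability 1/20.
E[min(X, Y) | X + Y ≥ 7] = (3 + 3 + 4 + 2 + 3 + 4) / 6 = 19/6.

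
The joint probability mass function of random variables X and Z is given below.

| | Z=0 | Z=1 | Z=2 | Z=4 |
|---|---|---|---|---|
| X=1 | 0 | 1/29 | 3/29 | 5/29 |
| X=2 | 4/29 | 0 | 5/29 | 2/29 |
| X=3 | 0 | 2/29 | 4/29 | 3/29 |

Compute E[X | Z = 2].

P(Z = 2) = 12/29.
Σ X·P over the event = 1·(3/29) + 2·(5/29) + 3·(4/29) = 25/29.
E[X | Z = 2] = (25/29) / (12/29) = 25/12.

25/12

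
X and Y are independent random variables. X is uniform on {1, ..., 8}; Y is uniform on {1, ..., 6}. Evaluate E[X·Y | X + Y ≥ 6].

721/38

P(X + Y ≥ 6) = 19/24.
Summing XY·P(x,y) over outcomes with X + Y ≥ 6 gives 721/48.
E[X·Y | X + Y ≥ 6] = (721/48) / (19/24) = 721/38.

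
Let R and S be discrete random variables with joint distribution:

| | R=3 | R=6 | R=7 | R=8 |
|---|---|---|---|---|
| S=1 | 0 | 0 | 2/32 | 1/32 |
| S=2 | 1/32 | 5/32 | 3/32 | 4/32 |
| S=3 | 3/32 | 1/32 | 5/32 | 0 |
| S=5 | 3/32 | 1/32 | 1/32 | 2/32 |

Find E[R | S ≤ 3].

P(S ≤ 3) = 25/32.
Summing R·P(R=x,S=y) over the conditioning event gives 79/16.
E[R | S ≤ 3] = (79/16) / (25/32) = 158/25.

158/25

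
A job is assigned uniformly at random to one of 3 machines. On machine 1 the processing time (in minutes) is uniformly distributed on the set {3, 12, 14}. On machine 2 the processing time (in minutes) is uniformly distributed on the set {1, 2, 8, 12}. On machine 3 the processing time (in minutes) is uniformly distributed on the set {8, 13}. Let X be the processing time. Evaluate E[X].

311/36

E[X | machine 1] = (3+12+14)/3 = 29/3.
E[X | machine 2] = (1+2+8+12)/4 = 23/4.
E[X | machine 3] = (8+13)/2 = 21/2.
E[X] = (1/3)·(29/3) + (1/3)·(23/4) + (1/3)·(21/2) = 311/36.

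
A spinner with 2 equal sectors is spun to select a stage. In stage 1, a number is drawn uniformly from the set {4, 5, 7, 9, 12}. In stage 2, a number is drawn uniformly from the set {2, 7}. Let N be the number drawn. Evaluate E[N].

E[N | stage 1] = (4+5+7+9+12)/5 = 37/5.
E[N | stage 2] = (2+7)/2 = 9/2.
E[N] = (1/2)·(37/5) + (1/2)·(9/2) = 119/20.

119/20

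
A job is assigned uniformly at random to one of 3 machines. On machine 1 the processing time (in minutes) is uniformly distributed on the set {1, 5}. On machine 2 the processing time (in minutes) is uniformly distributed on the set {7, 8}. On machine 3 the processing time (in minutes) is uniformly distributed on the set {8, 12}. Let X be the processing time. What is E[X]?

E[X | machine 1] = (1+5)/2 = 3.
E[X | machine 2] = (7+8)/2 = 15/2.
E[X | machine 3] = (8+12)/2 = 10.
E[X] = (1/3)·(3) + (1/3)·(15/2) + (1/3)·(10) = 41/6.

41/6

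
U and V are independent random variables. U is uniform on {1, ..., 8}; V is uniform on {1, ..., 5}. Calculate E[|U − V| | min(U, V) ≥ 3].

P(min(U, V) ≥ 3) = 9/20.
Summing |U−V|·P(x,y) over outcomes with min(U, V) ≥ 3 gives 7/8.
E[|U − V| | min(U, V) ≥ 3] = (7/8) / (9/20) = 35/18.

35/18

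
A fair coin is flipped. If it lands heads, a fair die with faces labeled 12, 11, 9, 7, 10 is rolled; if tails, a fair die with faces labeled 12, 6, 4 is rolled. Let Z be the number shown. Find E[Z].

257/30

E[Z | heads] = (12+11+9+7+10)/5 = 49/5.
E[Z | tails] = (12+6+4)/3 = 22/3.
By the law of total expectation,
E[Z] = (1/2)·(49/5) + (1/2)·(22/3) = 257/30.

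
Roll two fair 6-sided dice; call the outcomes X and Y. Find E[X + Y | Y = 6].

Outcomes with Y = 6: (1,6), (2,6), (3,6), (4,6), (5,6), (6,6), each with probability 1/36.
E[X + Y | Y = 6] = (7 + 8 + 9 + 10 + 11 + 12) / 6 = 19/2.

19/2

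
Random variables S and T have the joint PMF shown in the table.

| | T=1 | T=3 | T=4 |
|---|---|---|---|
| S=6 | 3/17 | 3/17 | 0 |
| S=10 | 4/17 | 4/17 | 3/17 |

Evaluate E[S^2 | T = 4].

P(T = 4) = 3/17.
Σ S^2·P over the event = 100·(3/17) = 300/17.
E[S^2 | T = 4] = (300/17) / (3/17) = 100.

100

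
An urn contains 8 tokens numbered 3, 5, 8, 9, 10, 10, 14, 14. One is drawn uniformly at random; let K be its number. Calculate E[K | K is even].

P(K is even) = 5/8.
Σ over the event: 8·1/8 + 10·1/4 + 14·1/4 = 7.
E[K | K is even] = (7) / (5/8) = 56/5.

56/5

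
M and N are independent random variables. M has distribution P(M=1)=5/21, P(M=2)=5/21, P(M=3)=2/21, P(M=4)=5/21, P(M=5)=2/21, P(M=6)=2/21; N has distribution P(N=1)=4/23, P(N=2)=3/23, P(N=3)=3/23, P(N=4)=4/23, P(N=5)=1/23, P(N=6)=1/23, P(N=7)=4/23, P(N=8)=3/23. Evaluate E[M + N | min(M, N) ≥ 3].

P(min(M, N) ≥ 3) = 176/483.
Summing (M+N)·P(x,y) over outcomes with min(M, N) ≥ 3 gives 248/69.
E[M + N | min(M, N) ≥ 3] = (248/69) / (176/483) = 217/22.

217/22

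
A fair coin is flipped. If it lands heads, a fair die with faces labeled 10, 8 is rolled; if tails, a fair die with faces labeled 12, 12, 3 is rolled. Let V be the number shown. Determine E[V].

9

E[V | heads] = (10+8)/2 = 9.
E[V | tails] = (12+12+3)/3 = 9.
By the law of total expectation,
E[V] = (1/2)·(9) + (1/2)·(9) = 9.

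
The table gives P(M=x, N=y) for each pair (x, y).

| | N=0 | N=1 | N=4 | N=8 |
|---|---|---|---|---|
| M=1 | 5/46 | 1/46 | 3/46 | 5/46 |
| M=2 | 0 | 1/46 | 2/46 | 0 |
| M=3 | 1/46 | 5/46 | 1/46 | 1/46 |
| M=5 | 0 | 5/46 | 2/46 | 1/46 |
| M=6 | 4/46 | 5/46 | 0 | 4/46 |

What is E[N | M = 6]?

P(M = 6) = 13/46.
Σ N·P over the event = 0·(4/46) + 1·(5/46) + 8·(4/46) = 37/46.
E[N | M = 6] = (37/46) / (13/46) = 37/13.

37/13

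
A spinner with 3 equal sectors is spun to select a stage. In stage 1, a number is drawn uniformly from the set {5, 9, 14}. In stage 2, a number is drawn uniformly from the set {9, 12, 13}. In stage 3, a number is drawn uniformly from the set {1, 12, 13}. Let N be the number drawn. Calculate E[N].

E[N | stage 1] = (5+9+14)/3 = 28/3.
E[N | stage 2] = (9+12+13)/3 = 34/3.
E[N | stage 3] = (1+12+13)/3 = 26/3.
By the law of total expectation,
E[N] = (1/3)·(28/3) + (1/3)·(34/3) + (1/3)·(26/3) = 88/9.

88/9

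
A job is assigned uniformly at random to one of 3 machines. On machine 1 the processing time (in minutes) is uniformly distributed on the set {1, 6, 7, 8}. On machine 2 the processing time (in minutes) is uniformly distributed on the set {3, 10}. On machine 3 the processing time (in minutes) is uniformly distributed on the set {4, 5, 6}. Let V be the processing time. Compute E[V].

E[V | machine 1] = (1+6+7+8)/4 = 11/2.
E[V | machine 2] = (3+10)/2 = 13/2.
E[V | machine 3] = (4+5+6)/3 = 5.
E[V] = (1/3)·(11/2) + (1/3)·(13/2) + (1/3)·(5) = 17/3.

17/3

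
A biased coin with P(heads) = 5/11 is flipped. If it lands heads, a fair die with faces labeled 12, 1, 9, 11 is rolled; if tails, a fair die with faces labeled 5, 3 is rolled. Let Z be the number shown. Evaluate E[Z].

261/44

E[Z | heads] = (12+1+9+11)/4 = 33/4.
E[Z | tails] = (5+3)/2 = 4.
By the law of total expectation,
E[Z] = (5/11)·(33/4) + (6/11)·(4) = 261/44.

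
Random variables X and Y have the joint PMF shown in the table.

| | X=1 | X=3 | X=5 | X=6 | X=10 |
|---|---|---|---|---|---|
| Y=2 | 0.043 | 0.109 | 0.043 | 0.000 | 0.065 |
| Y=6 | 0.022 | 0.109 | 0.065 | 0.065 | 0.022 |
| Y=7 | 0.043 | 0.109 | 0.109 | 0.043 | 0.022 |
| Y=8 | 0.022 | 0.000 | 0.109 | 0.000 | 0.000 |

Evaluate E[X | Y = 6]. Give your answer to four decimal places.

4.5371

P(Y = 6) = 0.283.
Σ X·P over the event = 1·(0.022) + 3·(0.109) + 5·(0.065) + 6·(0.065) + 10·(0.022) = 1.284.
E[X | Y = 6] = (1.284) / (0.283) = 4.5371.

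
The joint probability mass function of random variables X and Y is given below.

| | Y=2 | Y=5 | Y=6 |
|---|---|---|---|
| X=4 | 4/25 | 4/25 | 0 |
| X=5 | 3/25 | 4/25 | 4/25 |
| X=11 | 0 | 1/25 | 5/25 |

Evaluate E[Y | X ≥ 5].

5

P(X ≥ 5) = 17/25.
Σ Y·P over the event = 2·(3/25) + 5·(4/25) + 6·(4/25) + 5·(1/25) + 6·(5/25) = 17/5.
E[Y | X ≥ 5] = (17/5) / (17/25) = 5.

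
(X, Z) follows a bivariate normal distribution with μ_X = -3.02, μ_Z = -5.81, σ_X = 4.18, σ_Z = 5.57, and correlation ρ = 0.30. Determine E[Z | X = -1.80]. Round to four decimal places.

E[Z | X=x] = μ_Z + ρ(σ_Z/σ_X)(x − μ_X) for jointly normal variables.
E[Z | X=-1.80] = -5.81 + (0.30)·(5.57/4.18)·(-1.80 − (-3.02)) = -5.81 + (0.39976)·(1.22) = -5.3223.

-5.3223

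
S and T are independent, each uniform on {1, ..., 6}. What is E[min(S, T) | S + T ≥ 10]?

Outcomes with S + T ≥ 10: (4,6), (5,5), (5,6), (6,4), (6,5), (6,6), each with probability 1/36.
E[min(S, T) | S + T ≥ 10] = (4 + 5 + 5 + 4 + 5 + 6) / 6 = 29/6.

29/6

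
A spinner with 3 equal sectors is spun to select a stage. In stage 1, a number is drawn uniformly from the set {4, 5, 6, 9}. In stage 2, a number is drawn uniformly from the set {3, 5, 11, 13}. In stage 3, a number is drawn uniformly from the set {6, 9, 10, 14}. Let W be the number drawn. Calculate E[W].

E[W | stage 1] = (4+5+6+9)/4 = 6.
E[W | stage 2] = (3+5+11+13)/4 = 8.
E[W | stage 3] = (6+9+10+14)/4 = 39/4.
By the law of total expectation,
E[W] = (1/3)·(6) + (1/3)·(8) + (1/3)·(39/4) = 95/12.

95/12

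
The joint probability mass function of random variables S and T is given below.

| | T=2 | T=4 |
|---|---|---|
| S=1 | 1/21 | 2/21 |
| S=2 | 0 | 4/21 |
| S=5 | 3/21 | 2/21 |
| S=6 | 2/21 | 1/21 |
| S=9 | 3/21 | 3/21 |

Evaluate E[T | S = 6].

8/3

P(S = 6) = 1/7.
Summing T·P(S=x,T=y) over the conditioning event gives 8/21.
E[T | S = 6] = (8/21) / (1/7) = 8/3.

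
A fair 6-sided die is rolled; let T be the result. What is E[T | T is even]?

Given T is even, T is equally likely to be any of {2, 4, 6}.
E[T | T is even] = (2 + 4 + 6) / 3 = 4.

4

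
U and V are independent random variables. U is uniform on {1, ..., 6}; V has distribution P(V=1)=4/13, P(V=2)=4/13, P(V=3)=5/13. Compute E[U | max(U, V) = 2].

5/3

P(max(U, V) = 2) = 2/13.
Summing U·P(x,y) over outcomes with max(U, V) = 2 gives 10/39.
E[U | max(U, V) = 2] = (10/39) / (2/13) = 5/3.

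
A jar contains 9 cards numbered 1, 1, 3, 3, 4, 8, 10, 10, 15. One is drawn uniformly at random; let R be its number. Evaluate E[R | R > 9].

35/3

P(R > 9) = 1/3.
Σ over the event: 10·2/9 + 15·1/9 = 35/9.
E[R | R > 9] = (35/9) / (1/3) = 35/3.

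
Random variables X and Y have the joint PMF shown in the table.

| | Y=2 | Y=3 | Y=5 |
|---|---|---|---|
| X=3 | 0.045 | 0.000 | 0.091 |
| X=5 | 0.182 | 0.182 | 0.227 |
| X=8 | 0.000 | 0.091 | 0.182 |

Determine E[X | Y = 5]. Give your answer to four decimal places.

5.7280

P(Y = 5) = 0.500.
Σ X·P over the event = 3·(0.091) + 5·(0.227) + 8·(0.182) = 2.864.
E[X | Y = 5] = (2.864) / (0.500) = 5.7280.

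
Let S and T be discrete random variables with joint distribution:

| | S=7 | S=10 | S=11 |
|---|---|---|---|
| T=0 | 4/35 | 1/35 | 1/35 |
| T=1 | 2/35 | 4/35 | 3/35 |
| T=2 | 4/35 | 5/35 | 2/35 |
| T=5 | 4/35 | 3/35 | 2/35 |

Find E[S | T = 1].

29/3

P(T = 1) = 9/35.
Σ S·P over the event = 7·(2/35) + 10·(4/35) + 11·(3/35) = 87/35.
E[S | T = 1] = (87/35) / (9/35) = 29/3.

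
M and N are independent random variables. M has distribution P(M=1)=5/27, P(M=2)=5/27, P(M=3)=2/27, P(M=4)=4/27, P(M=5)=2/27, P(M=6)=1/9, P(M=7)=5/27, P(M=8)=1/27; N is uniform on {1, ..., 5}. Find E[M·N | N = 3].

12

P(N = 3) = 1/5.
Summing MN·P(x,y) over outcomes with N = 3 gives 12/5.
E[M·N | N = 3] = (12/5) / (1/5) = 12.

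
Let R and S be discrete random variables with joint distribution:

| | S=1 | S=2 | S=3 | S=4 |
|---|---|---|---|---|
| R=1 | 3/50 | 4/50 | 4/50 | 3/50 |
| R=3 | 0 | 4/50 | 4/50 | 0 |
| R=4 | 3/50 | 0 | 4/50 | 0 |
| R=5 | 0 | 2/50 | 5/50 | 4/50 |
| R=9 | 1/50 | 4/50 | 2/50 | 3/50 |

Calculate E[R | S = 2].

P(S = 2) = 7/25.
Σ R·P over the event = 1·(4/50) + 3·(4/50) + 5·(2/50) + 9·(4/50) = 31/25.
E[R | S = 2] = (31/25) / (7/25) = 31/7.

31/7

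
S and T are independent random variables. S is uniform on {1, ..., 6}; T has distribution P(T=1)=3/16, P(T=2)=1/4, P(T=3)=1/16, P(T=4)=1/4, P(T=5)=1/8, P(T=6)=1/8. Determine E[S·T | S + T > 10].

P(S + T > 10) = 1/16.
Summing ST·P(x,y) over outcomes with S + T > 10 gives 2.
E[S·T | S + T > 10] = (2) / (1/16) = 32.

32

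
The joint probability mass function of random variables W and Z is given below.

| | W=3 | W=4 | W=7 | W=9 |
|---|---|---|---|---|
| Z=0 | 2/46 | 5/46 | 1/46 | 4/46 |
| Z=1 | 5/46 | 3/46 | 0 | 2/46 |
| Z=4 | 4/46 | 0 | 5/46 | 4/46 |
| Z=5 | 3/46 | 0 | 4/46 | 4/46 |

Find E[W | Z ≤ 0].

P(Z ≤ 0) = 6/23.
Σ W·P over the event = 3·(2/46) + 4·(5/46) + 7·(1/46) + 9·(4/46) = 3/2.
E[W | Z ≤ 0] = (3/2) / (6/23) = 23/4.

23/4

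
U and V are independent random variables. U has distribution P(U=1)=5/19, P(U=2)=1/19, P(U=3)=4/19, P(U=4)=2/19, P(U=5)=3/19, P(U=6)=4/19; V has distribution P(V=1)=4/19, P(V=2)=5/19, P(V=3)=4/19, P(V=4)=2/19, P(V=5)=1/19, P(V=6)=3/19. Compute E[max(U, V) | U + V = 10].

P(U + V = 10) = 17/361.
Summing max(U,V)·P(x,y) over outcomes with U + V = 10 gives 99/361.
E[max(U, V) | U + V = 10] = (99/361) / (17/361) = 99/17.

99/17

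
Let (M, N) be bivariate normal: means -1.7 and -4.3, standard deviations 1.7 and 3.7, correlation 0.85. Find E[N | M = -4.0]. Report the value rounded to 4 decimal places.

The regression of N on M has slope ρ·σ_N/σ_M and passes through (μ_M, μ_N).
E[N | M=-4.0] = -4.3 + (0.85)·(3.7/1.7)·(-4.0 − (-1.7)) = -4.3 + (1.85)·(-2.3) = -8.5550.

-8.5550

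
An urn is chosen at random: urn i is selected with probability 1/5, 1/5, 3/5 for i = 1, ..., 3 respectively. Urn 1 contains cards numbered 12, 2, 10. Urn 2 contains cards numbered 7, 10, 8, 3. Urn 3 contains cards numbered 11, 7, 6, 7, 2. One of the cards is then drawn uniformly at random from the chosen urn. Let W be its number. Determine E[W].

E[W | urn 1] = (12+2+10)/3 = 8.
E[W | urn 2] = (7+10+8+3)/4 = 7.
E[W | urn 3] = (11+7+6+7+2)/5 = 33/5.
E[W] = (1/5)·(8) + (1/5)·(7) + (3/5)·(33/5) = 174/25.

174/25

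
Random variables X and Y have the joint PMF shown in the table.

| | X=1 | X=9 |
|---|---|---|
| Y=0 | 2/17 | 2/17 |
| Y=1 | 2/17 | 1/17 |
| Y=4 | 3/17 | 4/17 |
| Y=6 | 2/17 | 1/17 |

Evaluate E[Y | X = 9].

P(X = 9) = 8/17.
Σ Y·P over the event = 0·(2/17) + 1·(1/17) + 4·(4/17) + 6·(1/17) = 23/17.
E[Y | X = 9] = (23/17) / (8/17) = 23/8.

23/8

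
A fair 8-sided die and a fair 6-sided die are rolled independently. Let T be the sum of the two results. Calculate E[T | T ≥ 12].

38/3

P(T ≥ 12) = 1/8.
Σ over the event: 12·1/16 + 13·1/24 + 14·1/48 = 19/12.
E[T | T ≥ 12] = (19/12) / (1/8) = 38/3.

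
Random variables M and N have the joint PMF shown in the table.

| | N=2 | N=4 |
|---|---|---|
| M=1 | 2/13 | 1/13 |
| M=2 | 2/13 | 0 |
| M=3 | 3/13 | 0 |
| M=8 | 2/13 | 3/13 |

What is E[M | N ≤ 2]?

31/9

P(N ≤ 2) = 9/13.
Σ M·P over the event = 1·(2/13) + 2·(2/13) + 3·(3/13) + 8·(2/13) = 31/13.
E[M | N ≤ 2] = (31/13) / (9/13) = 31/9.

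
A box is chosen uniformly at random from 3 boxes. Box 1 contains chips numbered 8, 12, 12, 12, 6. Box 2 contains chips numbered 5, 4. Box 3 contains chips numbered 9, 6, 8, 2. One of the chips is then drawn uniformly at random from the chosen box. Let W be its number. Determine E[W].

E[W | box 1] = (8+12+12+12+6)/5 = 10.
E[W | box 2] = (5+4)/2 = 9/2.
E[W | box 3] = (9+6+8+2)/4 = 25/4.
By the law of total expectation,
E[W] = (1/3)·(10) + (1/3)·(9/2) + (1/3)·(25/4) = 83/12.

83/12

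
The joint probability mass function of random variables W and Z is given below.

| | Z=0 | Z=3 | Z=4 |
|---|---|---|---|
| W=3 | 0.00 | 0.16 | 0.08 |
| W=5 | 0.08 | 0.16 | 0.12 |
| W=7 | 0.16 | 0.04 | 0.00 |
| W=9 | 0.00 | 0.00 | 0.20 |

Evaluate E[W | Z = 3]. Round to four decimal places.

P(Z = 3) = 0.36.
Summing W·P(W=x,Z=y) over the conditioning event gives 1.56.
E[W | Z = 3] = (1.56) / (0.36) = 4.3333.

4.3333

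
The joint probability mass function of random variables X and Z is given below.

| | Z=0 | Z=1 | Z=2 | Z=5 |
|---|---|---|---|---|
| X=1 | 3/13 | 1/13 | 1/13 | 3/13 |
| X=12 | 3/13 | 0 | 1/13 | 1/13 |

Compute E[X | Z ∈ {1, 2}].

14/3

P(Z ∈ {1, 2}) = 3/13.
Σ X·P over the event = 1·(1/13) + 1·(1/13) + 12·(1/13) = 14/13.
E[X | Z ∈ {1, 2}] = (14/13) / (3/13) = 14/3.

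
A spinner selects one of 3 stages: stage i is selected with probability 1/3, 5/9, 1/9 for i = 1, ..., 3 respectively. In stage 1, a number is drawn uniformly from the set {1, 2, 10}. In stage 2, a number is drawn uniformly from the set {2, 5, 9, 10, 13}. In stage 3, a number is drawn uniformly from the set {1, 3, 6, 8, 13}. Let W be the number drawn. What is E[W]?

E[W | stage 1] = (1+2+10)/3 = 13/3.
E[W | stage 2] = (2+5+9+10+13)/5 = 39/5.
E[W | stage 3] = (1+3+6+8+13)/5 = 31/5.
E[W] = (1/3)·(13/3) + (5/9)·(39/5) + (1/9)·(31/5) = 97/15.

97/15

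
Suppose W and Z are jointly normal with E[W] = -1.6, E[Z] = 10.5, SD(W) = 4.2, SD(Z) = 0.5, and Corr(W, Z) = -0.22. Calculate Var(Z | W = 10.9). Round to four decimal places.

0.2379

Var(Z | W=x) = (1 − ρ²)·σ_Z².
Var(Z | W=10.9) = (0.5)²·(1 − (-0.22)²) = 0.25·0.9516 = 0.2379.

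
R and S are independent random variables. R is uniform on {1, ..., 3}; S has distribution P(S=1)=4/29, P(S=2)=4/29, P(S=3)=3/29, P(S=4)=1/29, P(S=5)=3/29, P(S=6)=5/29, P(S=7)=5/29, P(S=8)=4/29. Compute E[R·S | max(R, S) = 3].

90/17

P(max(R, S) = 3) = 17/87.
Summing RS·P(x,y) over outcomes with max(R, S) = 3 gives 30/29.
E[R·S | max(R, S) = 3] = (30/29) / (17/87) = 90/17.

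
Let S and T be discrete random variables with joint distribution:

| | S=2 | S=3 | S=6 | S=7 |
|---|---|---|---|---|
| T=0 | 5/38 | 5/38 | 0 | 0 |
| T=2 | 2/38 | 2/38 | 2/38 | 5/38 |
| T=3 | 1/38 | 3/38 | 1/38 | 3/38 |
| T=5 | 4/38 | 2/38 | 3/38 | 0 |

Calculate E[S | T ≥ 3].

70/17

P(T ≥ 3) = 17/38.
Σ S·P over the event = 2·(1/38) + 2·(4/38) + 3·(3/38) + 3·(2/38) + 6·(1/38) + 6·(3/38) + 7·(3/38) = 35/19.
E[S | T ≥ 3] = (35/19) / (17/38) = 70/17.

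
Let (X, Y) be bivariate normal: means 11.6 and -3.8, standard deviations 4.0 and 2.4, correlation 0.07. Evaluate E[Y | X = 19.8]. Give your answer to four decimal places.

E[Y | X=x] = μ_Y + ρ(σ_Y/σ_X)(x − μ_X) for jointly normal variables.
E[Y | X=19.8] = -3.8 + (0.07)·(2.4/4.0)·(19.8 − (11.6)) = -3.8 + (0.042)·(8.2) = -3.4556.

-3.4556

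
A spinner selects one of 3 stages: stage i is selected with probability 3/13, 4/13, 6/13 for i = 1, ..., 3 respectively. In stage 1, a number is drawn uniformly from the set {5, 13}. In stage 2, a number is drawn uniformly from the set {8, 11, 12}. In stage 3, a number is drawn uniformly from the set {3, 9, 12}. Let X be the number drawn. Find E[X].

349/39

E[X | stage 1] = (5+13)/2 = 9.
E[X | stage 2] = (8+11+12)/3 = 31/3.
E[X | stage 3] = (3+9+12)/3 = 8.
By the law of total expectation,
E[X] = (3/13)·(9) + (4/13)·(31/3) + (6/13)·(8) = 349/39.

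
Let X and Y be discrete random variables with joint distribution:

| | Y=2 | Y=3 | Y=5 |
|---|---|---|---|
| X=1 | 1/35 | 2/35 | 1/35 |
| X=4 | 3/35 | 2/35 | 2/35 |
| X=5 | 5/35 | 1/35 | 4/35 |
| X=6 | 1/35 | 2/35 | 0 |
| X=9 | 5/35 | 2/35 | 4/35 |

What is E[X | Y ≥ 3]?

11/2

P(Y ≥ 3) = 4/7.
Summing X·P(X=x,Y=y) over the conditioning event gives 22/7.
E[X | Y ≥ 3] = (22/7) / (4/7) = 11/2.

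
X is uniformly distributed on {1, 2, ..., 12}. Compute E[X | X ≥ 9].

Given X ≥ 9, X is equally likely to be any of {9, 10, 11, 12}.
E[X | X ≥ 9] = (9 + 10 + 11 + 12) / 4 = 21/2.

21/2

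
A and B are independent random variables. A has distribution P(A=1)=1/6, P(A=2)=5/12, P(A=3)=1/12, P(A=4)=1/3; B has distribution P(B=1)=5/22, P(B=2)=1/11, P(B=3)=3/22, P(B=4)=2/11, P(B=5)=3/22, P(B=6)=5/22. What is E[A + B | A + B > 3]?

1523/225

P(A + B > 3) = 75/88.
Summing (A+B)·P(x,y) over outcomes with A + B > 3 gives 1523/264.
E[A + B | A + B > 3] = (1523/264) / (75/88) = 1523/225.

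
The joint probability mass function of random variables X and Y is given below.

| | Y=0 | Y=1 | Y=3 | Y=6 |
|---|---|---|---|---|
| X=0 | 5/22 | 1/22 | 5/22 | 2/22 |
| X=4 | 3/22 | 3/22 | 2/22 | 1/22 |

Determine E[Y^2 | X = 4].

P(X = 4) = 9/22.
Summing Y^2·P(X=x,Y=y) over the conditioning event gives 57/22.
E[Y^2 | X = 4] = (57/22) / (9/22) = 19/3.

19/3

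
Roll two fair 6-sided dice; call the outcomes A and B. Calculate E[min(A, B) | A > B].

P(A > B) = 5/12.
Summing min(A,B)·P(x,y) over outcomes with A > B gives 35/36.
E[min(A, B) | A > B] = (35/36) / (5/12) = 7/3.

7/3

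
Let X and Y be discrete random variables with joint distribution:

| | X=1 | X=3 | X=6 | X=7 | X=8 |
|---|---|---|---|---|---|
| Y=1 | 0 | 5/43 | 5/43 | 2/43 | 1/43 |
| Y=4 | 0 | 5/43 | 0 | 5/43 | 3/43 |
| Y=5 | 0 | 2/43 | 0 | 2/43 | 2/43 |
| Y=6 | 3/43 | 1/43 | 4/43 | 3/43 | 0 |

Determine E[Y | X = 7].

25/6

P(X = 7) = 12/43.
Σ Y·P over the event = 1·(2/43) + 4·(5/43) + 5·(2/43) + 6·(3/43) = 50/43.
E[Y | X = 7] = (50/43) / (12/43) = 25/6.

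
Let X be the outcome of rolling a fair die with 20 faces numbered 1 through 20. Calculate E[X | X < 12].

6

Given X < 12, X is equally likely to be any of {1, 2, 3, 4, 5, 6, 7, 8, 9, 10, 11}.
E[X | X < 12] = (1 + 2 + 3 + 4 + 5 + 6 + 7 + 8 + 9 + 10 + 11) / 11 = 6.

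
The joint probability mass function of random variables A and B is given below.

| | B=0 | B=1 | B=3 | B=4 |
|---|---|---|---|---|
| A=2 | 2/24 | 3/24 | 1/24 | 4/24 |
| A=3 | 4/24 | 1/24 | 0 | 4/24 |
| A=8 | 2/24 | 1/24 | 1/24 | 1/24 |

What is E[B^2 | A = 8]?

26/5

P(A = 8) = 5/24.
Σ B^2·P over the event = 0·(2/24) + 1·(1/24) + 9·(1/24) + 16·(1/24) = 13/12.
E[B^2 | A = 8] = (13/12) / (5/24) = 26/5.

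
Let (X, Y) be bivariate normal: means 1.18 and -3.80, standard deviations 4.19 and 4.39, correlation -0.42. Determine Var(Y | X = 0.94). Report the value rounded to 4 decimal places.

The conditional variance in a bivariate normal is σ_Y²(1 − ρ²), independent of x.
Var(Y | X=0.94) = (4.39)²·(1 − (-0.42)²) = 19.2721·0.8236 = 15.8725.

15.8725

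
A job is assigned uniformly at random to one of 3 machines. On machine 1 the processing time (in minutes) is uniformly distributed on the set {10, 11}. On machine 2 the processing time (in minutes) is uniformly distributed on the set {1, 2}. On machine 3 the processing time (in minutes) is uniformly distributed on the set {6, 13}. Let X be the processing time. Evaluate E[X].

43/6

E[X | machine 1] = (10+11)/2 = 21/2.
E[X | machine 2] = (1+2)/2 = 3/2.
E[X | machine 3] = (6+13)/2 = 19/2.
E[X] = (1/3)·(21/2) + (1/3)·(3/2) + (1/3)·(19/2) = 43/6.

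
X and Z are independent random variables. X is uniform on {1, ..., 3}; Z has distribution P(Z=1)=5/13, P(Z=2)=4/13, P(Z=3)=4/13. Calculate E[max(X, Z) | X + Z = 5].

P(X + Z = 5) = 8/39.
Summing max(X,Z)·P(x,y) over outcomes with X + Z = 5 gives 8/13.
E[max(X, Z) | X + Z = 5] = (8/13) / (8/39) = 3.

3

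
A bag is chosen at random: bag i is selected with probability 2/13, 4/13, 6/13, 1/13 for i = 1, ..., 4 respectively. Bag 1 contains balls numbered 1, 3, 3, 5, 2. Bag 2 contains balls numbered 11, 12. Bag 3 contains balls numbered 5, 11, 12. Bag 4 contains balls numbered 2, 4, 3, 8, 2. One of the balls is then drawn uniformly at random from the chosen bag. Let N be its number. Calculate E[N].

E[N | bag 1] = (1+3+3+5+2)/5 = 14/5.
E[N | bag 2] = (11+12)/2 = 23/2.
E[N | bag 3] = (5+11+12)/3 = 28/3.
E[N | bag 4] = (2+4+3+8+2)/5 = 19/5.
By the law of total expectation,
E[N] = (2/13)·(14/5) + (4/13)·(23/2) + (6/13)·(28/3) + (1/13)·(19/5) = 557/65.

557/65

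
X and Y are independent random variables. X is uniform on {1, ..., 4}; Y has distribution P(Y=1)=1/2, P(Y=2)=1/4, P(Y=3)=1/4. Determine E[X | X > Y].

P(X > Y) = 9/16.
Summing X·P(x,y) over outcomes with X > Y gives 29/16.
E[X | X > Y] = (29/16) / (9/16) = 29/9.

29/9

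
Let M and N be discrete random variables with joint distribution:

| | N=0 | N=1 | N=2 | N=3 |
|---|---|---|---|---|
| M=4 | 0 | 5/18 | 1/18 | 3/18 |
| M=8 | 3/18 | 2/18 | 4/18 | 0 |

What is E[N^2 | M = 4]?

P(M = 4) = 1/2.
Σ N^2·P over the event = 1·(5/18) + 4·(1/18) + 9·(3/18) = 2.
E[N^2 | M = 4] = (2) / (1/2) = 4.

4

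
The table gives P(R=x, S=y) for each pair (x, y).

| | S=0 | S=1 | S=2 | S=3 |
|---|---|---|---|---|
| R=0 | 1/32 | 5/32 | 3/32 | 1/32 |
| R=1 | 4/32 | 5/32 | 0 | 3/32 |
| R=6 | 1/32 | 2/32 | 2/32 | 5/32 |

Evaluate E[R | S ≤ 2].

39/23

P(S ≤ 2) = 23/32.
Σ R·P over the event = 0·(1/32) + 0·(5/32) + 0·(3/32) + 1·(4/32) + 1·(5/32) + 6·(1/32) + 6·(2/32) + 6·(2/32) = 39/32.
E[R | S ≤ 2] = (39/32) / (23/32) = 39/23.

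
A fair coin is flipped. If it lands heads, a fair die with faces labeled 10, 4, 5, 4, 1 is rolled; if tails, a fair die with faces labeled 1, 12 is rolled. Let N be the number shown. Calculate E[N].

E[N | heads] = (10+4+5+4+1)/5 = 24/5.
E[N | tails] = (1+12)/2 = 13/2.
E[N] = (1/2)·(24/5) + (1/2)·(13/2) = 113/20.

113/20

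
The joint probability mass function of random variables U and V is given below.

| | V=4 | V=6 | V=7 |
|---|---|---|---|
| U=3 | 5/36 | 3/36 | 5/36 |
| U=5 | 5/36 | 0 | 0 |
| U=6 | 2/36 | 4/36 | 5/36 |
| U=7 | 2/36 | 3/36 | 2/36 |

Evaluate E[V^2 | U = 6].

P(U = 6) = 11/36.
Σ V^2·P over the event = 16·(2/36) + 36·(4/36) + 49·(5/36) = 421/36.
E[V^2 | U = 6] = (421/36) / (11/36) = 421/11.

421/11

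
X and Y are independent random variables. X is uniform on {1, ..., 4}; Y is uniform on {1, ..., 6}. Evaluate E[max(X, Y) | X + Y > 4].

9/2

P(X + Y > 4) = 3/4.
Summing max(X,Y)·P(x,y) over outcomes with X + Y > 4 gives 27/8.
E[max(X, Y) | X + Y > 4] = (27/8) / (3/4) = 9/2.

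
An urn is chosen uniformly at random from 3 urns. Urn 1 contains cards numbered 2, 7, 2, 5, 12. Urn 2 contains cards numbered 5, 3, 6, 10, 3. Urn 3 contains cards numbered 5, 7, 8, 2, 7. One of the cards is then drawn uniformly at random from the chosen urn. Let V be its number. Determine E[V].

E[V | urn 1] = (2+7+2+5+12)/5 = 28/5.
E[V | urn 2] = (5+3+6+10+3)/5 = 27/5.
E[V | urn 3] = (5+7+8+2+7)/5 = 29/5.
By the law of total expectation,
E[V] = (1/3)·(28/5) + (1/3)·(27/5) + (1/3)·(29/5) = 28/5.

28/5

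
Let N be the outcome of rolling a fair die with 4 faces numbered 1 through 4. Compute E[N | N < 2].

Given N < 2, N is equally likely to be any of {1}.
E[N | N < 2] = (1) / 1 = 1.

1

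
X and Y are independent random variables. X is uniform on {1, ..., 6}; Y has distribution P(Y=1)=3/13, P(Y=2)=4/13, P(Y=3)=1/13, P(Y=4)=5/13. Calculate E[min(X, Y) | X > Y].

24/11

P(X > Y) = 22/39.
Summing min(X,Y)·P(x,y) over outcomes with X > Y gives 16/13.
E[min(X, Y) | X > Y] = (16/13) / (22/39) = 24/11.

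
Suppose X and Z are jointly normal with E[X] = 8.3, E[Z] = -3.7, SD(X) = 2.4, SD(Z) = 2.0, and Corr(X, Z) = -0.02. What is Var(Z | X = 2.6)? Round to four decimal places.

3.9984

Var(Z | X=x) = (1 − ρ²)·σ_Z².
Var(Z | X=2.6) = (2.0)²·(1 − (-0.02)²) = 4·0.9996 = 3.9984.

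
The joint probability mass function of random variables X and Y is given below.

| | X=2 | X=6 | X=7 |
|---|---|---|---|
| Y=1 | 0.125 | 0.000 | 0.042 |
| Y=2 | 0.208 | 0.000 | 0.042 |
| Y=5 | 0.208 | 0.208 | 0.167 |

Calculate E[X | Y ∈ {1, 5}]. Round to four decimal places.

P(Y ∈ {1, 5}) = 0.750.
Σ X·P over the event = 2·(0.125) + 2·(0.208) + 6·(0.208) + 7·(0.042) + 7·(0.167) = 3.377.
E[X | Y ∈ {1, 5}] = (3.377) / (0.750) = 4.5027.

4.5027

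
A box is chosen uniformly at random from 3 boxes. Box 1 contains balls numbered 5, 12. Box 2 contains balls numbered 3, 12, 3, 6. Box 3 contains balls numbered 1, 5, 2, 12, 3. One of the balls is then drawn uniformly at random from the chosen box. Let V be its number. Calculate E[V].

191/30

E[V | box 1] = (5+12)/2 = 17/2.
E[V | box 2] = (3+12+3+6)/4 = 6.
E[V | box 3] = (1+5+2+12+3)/5 = 23/5.
E[V] = (1/3)·(17/2) + (1/3)·(6) + (1/3)·(23/5) = 191/30.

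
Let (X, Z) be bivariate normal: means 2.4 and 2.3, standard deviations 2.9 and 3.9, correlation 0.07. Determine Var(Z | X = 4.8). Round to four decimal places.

15.1355

The conditional variance in a bivariate normal is σ_Z²(1 − ρ²), independent of x.
Var(Z | X=4.8) = (3.9)²·(1 − (0.07)²) = 15.21·0.9951 = 15.1355.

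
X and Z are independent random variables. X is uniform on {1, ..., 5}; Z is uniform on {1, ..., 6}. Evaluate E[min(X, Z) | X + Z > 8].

25/6

Outcomes with X + Z > 8: (3,6), (4,5), (4,6), (5,4), (5,5), (5,6), each with probability 1/30.
E[min(X, Z) | X + Z > 8] = (3 + 4 + 4 + 4 + 5 + 5) / 6 = 25/6.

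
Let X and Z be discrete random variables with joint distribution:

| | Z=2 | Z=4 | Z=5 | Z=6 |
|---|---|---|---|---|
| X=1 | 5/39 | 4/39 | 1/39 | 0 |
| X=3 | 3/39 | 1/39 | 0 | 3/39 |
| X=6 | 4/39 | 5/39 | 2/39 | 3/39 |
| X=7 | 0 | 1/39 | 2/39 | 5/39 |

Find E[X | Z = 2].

P(Z = 2) = 4/13.
Σ X·P over the event = 1·(5/39) + 3·(3/39) + 6·(4/39) = 38/39.
E[X | Z = 2] = (38/39) / (4/13) = 19/6.

19/6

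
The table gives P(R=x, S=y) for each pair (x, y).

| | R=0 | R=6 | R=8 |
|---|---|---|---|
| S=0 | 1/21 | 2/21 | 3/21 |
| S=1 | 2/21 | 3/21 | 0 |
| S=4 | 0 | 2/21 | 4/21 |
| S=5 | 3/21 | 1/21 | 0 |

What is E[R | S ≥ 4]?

P(S ≥ 4) = 10/21.
Σ R·P over the event = 0·(3/21) + 6·(2/21) + 6·(1/21) + 8·(4/21) = 50/21.
E[R | S ≥ 4] = (50/21) / (10/21) = 5.

5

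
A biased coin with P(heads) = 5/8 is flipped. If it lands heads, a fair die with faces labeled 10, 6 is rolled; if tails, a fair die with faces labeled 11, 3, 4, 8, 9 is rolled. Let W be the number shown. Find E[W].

61/8

E[W | heads] = (10+6)/2 = 8.
E[W | tails] = (11+3+4+8+9)/5 = 7.
By the law of total expectation,
E[W] = (5/8)·(8) + (3/8)·(7) = 61/8.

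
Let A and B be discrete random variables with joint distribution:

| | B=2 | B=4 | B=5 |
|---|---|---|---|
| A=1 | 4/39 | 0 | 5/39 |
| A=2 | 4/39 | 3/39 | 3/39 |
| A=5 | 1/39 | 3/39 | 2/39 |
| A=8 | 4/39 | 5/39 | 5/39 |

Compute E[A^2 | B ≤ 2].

301/13

P(B ≤ 2) = 1/3.
Σ A^2·P over the event = 1·(4/39) + 4·(4/39) + 25·(1/39) + 64·(4/39) = 301/39.
E[A^2 | B ≤ 2] = (301/39) / (1/3) = 301/13.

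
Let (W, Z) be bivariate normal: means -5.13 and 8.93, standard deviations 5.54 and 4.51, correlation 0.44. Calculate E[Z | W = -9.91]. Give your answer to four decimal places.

The regression of Z on W has slope ρ·σ_Z/σ_W and passes through (μ_W, μ_Z).
E[Z | W=-9.91] = 8.93 + (0.44)·(4.51/5.54)·(-9.91 − (-5.13)) = 8.93 + (0.358195)·(-4.78) = 7.2178.

7.2178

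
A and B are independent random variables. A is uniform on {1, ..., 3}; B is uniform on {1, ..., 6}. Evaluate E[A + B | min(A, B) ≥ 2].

Outcomes with min(A, B) ≥ 2: (2,2), (2,3), (2,4), (2,5), (2,6), (3,2), (3,3), (3,4), (3,5), (3,6), each with probability 1/18.
E[A + B | min(A, B) ≥ 2] = (4 + 5 + 6 + 7 + 8 + 5 + 6 + 7 + 8 + 9) / 10 = 13/2.

13/2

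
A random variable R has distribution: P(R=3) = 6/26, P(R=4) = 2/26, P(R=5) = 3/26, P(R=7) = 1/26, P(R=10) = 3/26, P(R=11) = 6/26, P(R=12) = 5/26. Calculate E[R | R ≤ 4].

P(R ≤ 4) = 4/13.
Σ over the event: 3·3/13 + 4·1/13 = 1.
E[R | R ≤ 4] = (1) / (4/13) = 13/4.

13/4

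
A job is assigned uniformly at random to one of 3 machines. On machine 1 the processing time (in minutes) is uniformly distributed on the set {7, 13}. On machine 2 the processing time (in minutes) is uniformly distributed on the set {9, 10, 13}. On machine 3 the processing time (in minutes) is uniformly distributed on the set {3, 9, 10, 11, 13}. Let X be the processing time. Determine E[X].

448/45

E[X | machine 1] = (7+13)/2 = 10.
E[X | machine 2] = (9+10+13)/3 = 32/3.
E[X | machine 3] = (3+9+10+11+13)/5 = 46/5.
By the law of total expectation,
E[X] = (1/3)·(10) + (1/3)·(32/3) + (1/3)·(46/5) = 448/45.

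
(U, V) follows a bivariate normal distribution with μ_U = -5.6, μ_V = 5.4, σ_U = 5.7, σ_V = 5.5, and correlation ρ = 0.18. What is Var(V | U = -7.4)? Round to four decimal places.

For a bivariate normal, Var(V | U=x) = σ_V²(1 − ρ²).
Var(V | U=-7.4) = (5.5)²·(1 − (0.18)²) = 30.25·0.9676 = 29.2699.

29.2699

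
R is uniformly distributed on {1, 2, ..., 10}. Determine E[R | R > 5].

Given R > 5, R is equally likely to be any of {6, 7, 8, 9, 10}.
E[R | R > 5] = (6 + 7 + 8 + 9 + 10) / 5 = 8.

8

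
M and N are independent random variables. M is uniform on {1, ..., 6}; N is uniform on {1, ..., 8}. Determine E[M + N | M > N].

7

P(M > N) = 5/16.
Summing (M+N)·P(x,y) over outcomes with M > N gives 35/16.
E[M + N | M > N] = (35/16) / (5/16) = 7.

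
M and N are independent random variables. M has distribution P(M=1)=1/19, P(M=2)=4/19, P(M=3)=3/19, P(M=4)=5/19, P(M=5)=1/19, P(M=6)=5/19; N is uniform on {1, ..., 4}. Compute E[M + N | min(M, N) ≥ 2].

P(min(M, N) ≥ 2) = 27/38.
Summing (M+N)·P(x,y) over outcomes with min(M, N) ≥ 2 gives 189/38.
E[M + N | min(M, N) ≥ 2] = (189/38) / (27/38) = 7.

7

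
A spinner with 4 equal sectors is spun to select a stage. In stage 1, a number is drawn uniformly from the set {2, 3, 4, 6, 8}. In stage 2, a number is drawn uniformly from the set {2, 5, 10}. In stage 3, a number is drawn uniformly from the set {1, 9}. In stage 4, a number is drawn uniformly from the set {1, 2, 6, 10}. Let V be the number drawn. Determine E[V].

E[V | stage 1] = (2+3+4+6+8)/5 = 23/5.
E[V | stage 2] = (2+5+10)/3 = 17/3.
E[V | stage 3] = (1+9)/2 = 5.
E[V | stage 4] = (1+2+6+10)/4 = 19/4.
By the law of total expectation,
E[V] = (1/4)·(23/5) + (1/4)·(17/3) + (1/4)·(5) + (1/4)·(19/4) = 1201/240.

1201/240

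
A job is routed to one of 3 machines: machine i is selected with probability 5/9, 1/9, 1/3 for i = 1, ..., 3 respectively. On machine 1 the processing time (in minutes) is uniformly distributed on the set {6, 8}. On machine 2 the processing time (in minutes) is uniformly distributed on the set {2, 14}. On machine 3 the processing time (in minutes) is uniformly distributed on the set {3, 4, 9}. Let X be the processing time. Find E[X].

E[X | machine 1] = (6+8)/2 = 7.
E[X | machine 2] = (2+14)/2 = 8.
E[X | machine 3] = (3+4+9)/3 = 16/3.
By the law of total expectation,
E[X] = (5/9)·(7) + (1/9)·(8) + (1/3)·(16/3) = 59/9.

59/9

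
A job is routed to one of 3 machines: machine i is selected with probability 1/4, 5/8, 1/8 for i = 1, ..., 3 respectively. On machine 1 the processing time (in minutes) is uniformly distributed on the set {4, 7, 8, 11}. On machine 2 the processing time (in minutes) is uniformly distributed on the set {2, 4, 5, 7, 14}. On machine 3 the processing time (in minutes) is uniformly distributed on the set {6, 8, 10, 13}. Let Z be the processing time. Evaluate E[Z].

225/32

E[Z | machine 1] = (4+7+8+11)/4 = 15/2.
E[Z | machine 2] = (2+4+5+7+14)/5 = 32/5.
E[Z | machine 3] = (6+8+10+13)/4 = 37/4.
By the law of total expectation,
E[Z] = (1/4)·(15/2) + (5/8)·(32/5) + (1/8)·(37/4) = 225/32.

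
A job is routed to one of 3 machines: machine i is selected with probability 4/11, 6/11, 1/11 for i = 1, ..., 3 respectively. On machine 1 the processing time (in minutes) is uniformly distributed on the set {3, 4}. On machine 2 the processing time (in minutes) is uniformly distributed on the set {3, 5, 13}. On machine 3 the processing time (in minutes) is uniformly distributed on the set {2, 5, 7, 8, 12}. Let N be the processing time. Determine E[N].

314/55

E[N | machine 1] = (3+4)/2 = 7/2.
E[N | machine 2] = (3+5+13)/3 = 7.
E[N | machine 3] = (2+5+7+8+12)/5 = 34/5.
By the law of total expectation,
E[N] = (4/11)·(7/2) + (6/11)·(7) + (1/11)·(34/5) = 314/55.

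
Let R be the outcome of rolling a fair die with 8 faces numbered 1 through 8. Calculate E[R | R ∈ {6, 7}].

13/2

P(R ∈ {6, 7}) = 1/4.
Σ over the event: 6·1/8 + 7·1/8 = 13/8.
E[R | R ∈ {6, 7}] = (13/8) / (1/4) = 13/2.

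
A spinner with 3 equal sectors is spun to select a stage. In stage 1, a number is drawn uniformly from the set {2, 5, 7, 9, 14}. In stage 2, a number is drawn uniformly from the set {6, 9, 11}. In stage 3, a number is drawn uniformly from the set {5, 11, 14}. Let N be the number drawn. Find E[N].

E[N | stage 1] = (2+5+7+9+14)/5 = 37/5.
E[N | stage 2] = (6+9+11)/3 = 26/3.
E[N | stage 3] = (5+11+14)/3 = 10.
E[N] = (1/3)·(37/5) + (1/3)·(26/3) + (1/3)·(10) = 391/45.

391/45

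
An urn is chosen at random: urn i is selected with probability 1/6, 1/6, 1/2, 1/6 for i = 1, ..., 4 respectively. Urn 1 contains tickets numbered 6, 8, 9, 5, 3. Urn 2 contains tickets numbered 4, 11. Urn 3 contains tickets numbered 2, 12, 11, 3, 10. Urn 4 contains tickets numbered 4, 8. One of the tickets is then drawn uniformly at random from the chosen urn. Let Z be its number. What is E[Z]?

85/12

E[Z | urn 1] = (6+8+9+5+3)/5 = 31/5.
E[Z | urn 2] = (4+11)/2 = 15/2.
E[Z | urn 3] = (2+12+11+3+10)/5 = 38/5.
E[Z | urn 4] = (4+8)/2 = 6.
E[Z] = (1/6)·(31/5) + (1/6)·(15/2) + (1/2)·(38/5) + (1/6)·(6) = 85/12.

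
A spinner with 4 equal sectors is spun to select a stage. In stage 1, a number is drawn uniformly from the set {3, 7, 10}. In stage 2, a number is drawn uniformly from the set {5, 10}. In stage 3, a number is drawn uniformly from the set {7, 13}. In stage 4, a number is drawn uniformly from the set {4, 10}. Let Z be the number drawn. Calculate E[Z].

E[Z | stage 1] = (3+7+10)/3 = 20/3.
E[Z | stage 2] = (5+10)/2 = 15/2.
E[Z | stage 3] = (7+13)/2 = 10.
E[Z | stage 4] = (4+10)/2 = 7.
E[Z] = (1/4)·(20/3) + (1/4)·(15/2) + (1/4)·(10) + (1/4)·(7) = 187/24.

187/24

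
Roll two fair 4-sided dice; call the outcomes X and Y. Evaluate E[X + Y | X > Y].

5

Outcomes with X > Y: (2,1), (3,1), (3,2), (4,1), (4,2), (4,3), each with probability 1/16.
E[X + Y | X > Y] = (3 + 4 + 5 + 5 + 6 + 7) / 6 = 5.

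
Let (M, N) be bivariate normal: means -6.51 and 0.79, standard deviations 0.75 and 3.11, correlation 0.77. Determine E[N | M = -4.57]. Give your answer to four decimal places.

E[N | M=x] = μ_N + ρ(σ_N/σ_M)(x − μ_M) for jointly normal variables.
E[N | M=-4.57] = 0.79 + (0.77)·(3.11/0.75)·(-4.57 − (-6.51)) = 0.79 + (3.19293)·(1.94) = 6.9843.

6.9843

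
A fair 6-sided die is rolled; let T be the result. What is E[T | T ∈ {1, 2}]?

P(T ∈ {1, 2}) = 1/3.
Σ over the event: 1·1/6 + 2·1/6 = 1/2.
E[T | T ∈ {1, 2}] = (1/2) / (1/3) = 3/2.

3/2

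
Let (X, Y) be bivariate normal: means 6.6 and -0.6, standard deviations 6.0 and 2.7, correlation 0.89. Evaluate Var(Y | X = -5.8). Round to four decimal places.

1.5156

Var(Y | X=x) = (1 − ρ²)·σ_Y².
Var(Y | X=-5.8) = (2.7)²·(1 − (0.89)²) = 7.29·0.2079 = 1.5156.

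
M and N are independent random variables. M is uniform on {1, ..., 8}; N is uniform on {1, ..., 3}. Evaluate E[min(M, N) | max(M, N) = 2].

4/3

Outcomes with max(M, N) = 2: (1,2), (2,1), (2,2), each with probability 1/24.
E[min(M, N) | max(M, N) = 2] = (1 + 1 + 2) / 3 = 4/3.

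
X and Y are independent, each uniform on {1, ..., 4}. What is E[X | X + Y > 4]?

P(X + Y > 4) = 5/8.
Summing X·P(x,y) over outcomes with X + Y > 4 gives 15/8.
E[X | X + Y > 4] = (15/8) / (5/8) = 3.

3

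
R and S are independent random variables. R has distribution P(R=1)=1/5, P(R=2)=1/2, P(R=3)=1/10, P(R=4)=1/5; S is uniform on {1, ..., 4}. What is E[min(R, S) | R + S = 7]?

P(R + S = 7) = 3/40.
Summing min(R,S)·P(x,y) over outcomes with R + S = 7 gives 9/40.
E[min(R, S) | R + S = 7] = (9/40) / (3/40) = 3.

3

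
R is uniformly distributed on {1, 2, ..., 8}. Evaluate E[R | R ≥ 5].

13/2

Given R ≥ 5, R is equally likely to be any of {5, 6, 7, 8}.
E[R | R ≥ 5] = (5 + 6 + 7 + 8) / 4 = 13/2.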